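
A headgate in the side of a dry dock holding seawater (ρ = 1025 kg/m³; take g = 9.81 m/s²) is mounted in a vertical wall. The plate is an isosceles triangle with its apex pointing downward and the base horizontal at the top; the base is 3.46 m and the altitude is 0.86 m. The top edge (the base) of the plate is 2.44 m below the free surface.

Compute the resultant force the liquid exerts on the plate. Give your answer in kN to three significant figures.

γ = ρg = 1025 × 9.81 / 1000 = 10.05525 kN/m³.
With the apex down, the centroid sits h/3 = 0.86/3 = 0.286667 m below the base (the top edge), so the centroid depth is h_c = 2.44 + 0.286667 = 2.72667 m.
A = ½ × 3.46 × 0.86 = 1.4878 m².
Resultant F = γ·h_c·A = 10.05525 × 2.72667 × 1.4878 = 40.7915 kN.

F ≈ 40.8 kN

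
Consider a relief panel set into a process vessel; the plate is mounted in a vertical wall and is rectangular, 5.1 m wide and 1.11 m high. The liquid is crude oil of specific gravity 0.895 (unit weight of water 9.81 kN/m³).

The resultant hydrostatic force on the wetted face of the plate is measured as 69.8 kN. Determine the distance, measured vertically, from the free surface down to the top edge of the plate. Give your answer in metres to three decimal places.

γ = 0.895 × 9.81 = 8.77995 kN/m³.
A = 5.1 × 1.11 = 5.661 m².
From F = γ·h_c·A, the centroid depth is h_c = 69.8/(8.77995 × 5.661) = 1.40433 m.
The centroid lies 1.11/2 = 0.555 m below the top edge, so the top edge sits at h_top = 1.40433 − 0.555 = 0.84933 m below the surface.

d_top ≈ 0.849 m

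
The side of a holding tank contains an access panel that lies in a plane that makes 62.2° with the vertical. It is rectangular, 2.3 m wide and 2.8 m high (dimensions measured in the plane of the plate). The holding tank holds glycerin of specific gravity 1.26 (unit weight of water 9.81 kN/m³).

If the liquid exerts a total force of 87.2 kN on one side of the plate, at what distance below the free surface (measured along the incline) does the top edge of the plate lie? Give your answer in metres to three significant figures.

γ = 1.26 × 9.81 = 12.3606 kN/m³.
A = 2.3 × 2.8 = 6.44 m².
From F = γ·h_c·A, the centroid depth is h_c = 87.2/(12.3606 × 6.44) = 1.09545 m.
The plate makes 62.2° with the vertical, i.e. θ = 90° − 62.2° = 27.8° to the horizontal. Measuring y along the incline from the free-surface line, vertical depth h = y·sinθ with sinθ = 0.466387.
Along the incline, y_c = h_c/sinθ = 1.09545/0.466387 = 2.3488 m.
The centroid lies 2.8/2 = 1.4 m below the top edge, so the top edge sits at y_top = 2.3488 − 1.4 = 0.9488 m along the incline.

y_top ≈ 0.949 m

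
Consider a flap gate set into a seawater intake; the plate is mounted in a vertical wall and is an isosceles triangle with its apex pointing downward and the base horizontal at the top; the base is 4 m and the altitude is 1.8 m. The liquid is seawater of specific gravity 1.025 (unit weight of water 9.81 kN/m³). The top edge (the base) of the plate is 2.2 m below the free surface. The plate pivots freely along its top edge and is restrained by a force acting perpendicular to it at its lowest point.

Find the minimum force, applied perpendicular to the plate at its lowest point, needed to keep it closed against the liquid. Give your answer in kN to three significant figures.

P ≈ 37.4 kN

γ = 1.025 × 9.81 = 10.05525 kN/m³.
With the apex down, the centroid sits h/3 = 1.8/3 = 0.6 m below the base (the top edge), so the centroid depth is h_c = 2.2 + 0.6 = 2.8 m.
A = ½ × 4 × 1.8 = 3.6 m².
Resultant F = γ·h_c·A = 10.05525 × 2.8 × 3.6 = 101.357 kN.
I_c = b·h³/36 = 4 × 1.8³/36 = 0.648 m⁴.
Centre of pressure: y_p = y_c + I_c/(y_c·A) = 2.8 + 0.648/(2.8 × 3.6) = 2.8 + 0.0642857 = 2.86429 m along the plane.
The resultant acts 0.6 + 0.0642857 = 0.664286 m (along the plate) below the hinge at the top edge, so the moment about the hinge is M = F × 0.664286 = 101.357 × 0.664286 = 67.33 kN·m.
A normal force at the bottom, 1.8 m from the hinge, must supply this moment: P = 67.33/1.8 = 37.4056 kN.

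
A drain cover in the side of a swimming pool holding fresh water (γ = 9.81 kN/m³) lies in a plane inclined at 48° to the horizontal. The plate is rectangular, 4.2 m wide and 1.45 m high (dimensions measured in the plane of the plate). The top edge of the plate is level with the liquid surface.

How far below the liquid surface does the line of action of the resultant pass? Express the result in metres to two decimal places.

γ = 9.81 kN/m³.
Let θ = 48° be the plate's angle to the horizontal; measure y along the incline from where the plane meets the free surface. Vertical depth h = y·sinθ with sinθ = 0.743145.
The centroid lies 1.45/2 = 0.725 m below the top edge, so y_c = 0.725 m and h_c = 0.725 × 0.743145 = 0.53878 m.
A = 4.2 × 1.45 = 6.09 m².
Resultant F = γ·h_c·A = 9.81 × 0.53878 × 6.09 = 32.1883 kN.
I_c = b·h³/12 = 4.2 × 1.45³/12 = 1.06702 m⁴.
Centre of pressure: y_p = y_c + I_c/(y_c·A) = 0.725 + 1.06702/(0.725 × 6.09) = 0.725 + 0.241667 = 0.966667 m along the plane.
Vertically, h_p = y_p·sinθ = 0.966667 × 0.743145 = 0.718374 m.

h_p = 0.72 m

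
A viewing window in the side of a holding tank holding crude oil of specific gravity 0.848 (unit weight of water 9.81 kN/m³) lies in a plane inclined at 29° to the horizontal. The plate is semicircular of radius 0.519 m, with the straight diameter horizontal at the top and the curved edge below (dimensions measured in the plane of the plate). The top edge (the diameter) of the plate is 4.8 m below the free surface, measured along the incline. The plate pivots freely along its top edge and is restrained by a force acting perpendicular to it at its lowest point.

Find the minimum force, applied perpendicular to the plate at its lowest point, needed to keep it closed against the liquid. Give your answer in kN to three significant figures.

P ≈ 3.70 kN

γ = 0.848 × 9.81 = 8.31888 kN/m³.
Let θ = 29° be the plate's angle to the horizontal; measure y along the incline from where the plane meets the free surface. Vertical depth h = y·sinθ with sinθ = 0.484810.
The centroid of a semicircle lies 4r/(3π) = 0.22027 m from the diameter, here below the top edge, so y_c = 4.8 + 0.22027 = 5.02027 m and h_c = 5.02027 × 0.484810 = 2.43388 m.
A = πr²/2 = π × 0.519²/2 = 0.423111 m².
Resultant F = γ·h_c·A = 8.31888 × 2.43388 × 0.423111 = 8.56679 kN.
I_c = (π/8 − 8/(9π))·r⁴ = 0.109757 × 0.519⁴ = 0.00796346 m⁴.
Centre of pressure: y_p = y_c + I_c/(y_c·A) = 5.02027 + 0.00796346/(5.02027 × 0.423111) = 5.02027 + 0.00374904 = 5.02402 m along the plane.
The resultant acts 0.22027 + 0.00374904 = 0.224019 m (along the plate) below the hinge at the top edge, so the moment about the hinge is M = F × 0.224019 = 8.56679 × 0.224019 = 1.91912 kN·m.
A normal force at the bottom, 0.519 m from the hinge, must supply this moment: P = 1.91912/0.519 = 3.69773 kN.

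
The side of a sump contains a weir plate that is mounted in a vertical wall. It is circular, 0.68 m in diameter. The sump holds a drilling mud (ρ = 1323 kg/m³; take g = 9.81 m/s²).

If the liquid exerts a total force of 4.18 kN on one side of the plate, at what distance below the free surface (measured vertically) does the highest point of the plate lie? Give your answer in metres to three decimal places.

d_top ≈ 0.547 m

γ = ρg = 1323 × 9.81 / 1000 = 12.97863 kN/m³.
A = π(0.34)² = 0.363168 m².
From F = γ·h_c·A, the centroid depth is h_c = 4.18/(12.97863 × 0.363168) = 0.886829 m.
The centroid is at the centre, 0.34 m below the top of the plate, so the highest point sits at h_top = 0.886829 − 0.34 = 0.546829 m below the surface.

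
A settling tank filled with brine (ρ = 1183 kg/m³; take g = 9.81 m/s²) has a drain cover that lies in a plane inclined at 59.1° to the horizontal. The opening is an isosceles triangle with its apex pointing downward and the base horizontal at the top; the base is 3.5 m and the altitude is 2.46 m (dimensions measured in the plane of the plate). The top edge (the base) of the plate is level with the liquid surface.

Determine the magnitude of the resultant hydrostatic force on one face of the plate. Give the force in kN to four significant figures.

F ≈ 35.15 kN

γ = ρg = 1183 × 9.81 / 1000 = 11.60523 kN/m³.
Let θ = 59.1° be the plate's angle to the horizontal; measure y along the incline from where the plane meets the free surface. Vertical depth h = y·sinθ with sinθ = 0.858065.
With the apex down, the centroid sits h/3 = 2.46/3 = 0.82 m below the base (the top edge), so y_c = 0.82 m and h_c = 0.82 × 0.858065 = 0.703613 m.
A = ½ × 3.5 × 2.46 = 4.305 m².
Resultant F = γ·h_c·A = 11.60523 × 0.703613 × 4.305 = 35.1529 kN.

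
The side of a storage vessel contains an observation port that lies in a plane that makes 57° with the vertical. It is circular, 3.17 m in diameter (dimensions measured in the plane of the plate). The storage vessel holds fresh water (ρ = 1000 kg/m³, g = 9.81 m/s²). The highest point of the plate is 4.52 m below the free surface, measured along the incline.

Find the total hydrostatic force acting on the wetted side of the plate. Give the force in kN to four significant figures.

γ = ρg = 1000 × 9.81 = 9810 N/m³ = 9.81 kN/m³.
The plate makes 57° with the vertical, i.e. θ = 90° − 57° = 33° to the horizontal. Measuring y along the incline from the free-surface line, vertical depth h = y·sinθ with sinθ = 0.544639.
The centroid is at the centre, 1.585 m below the top of the plate, so y_c = 4.52 + 1.585 = 6.105 m and h_c = 6.105 × 0.544639 = 3.32502 m.
A = π(1.585)² = 7.89239 m².
Resultant F = γ·h_c·A = 9.81 × 3.32502 × 7.89239 = 257.437 kN.

F ≈ 257.4 kN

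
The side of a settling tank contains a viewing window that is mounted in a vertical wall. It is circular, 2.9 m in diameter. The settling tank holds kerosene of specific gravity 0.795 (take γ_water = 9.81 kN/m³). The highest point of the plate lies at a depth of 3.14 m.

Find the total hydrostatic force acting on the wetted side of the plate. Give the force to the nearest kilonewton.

γ = 0.795 × 9.81 = 7.79895 kN/m³.
The centroid is at the centre, 1.45 m below the top of the plate, so the centroid depth is h_c = 3.14 + 1.45 = 4.59 m.
A = π(1.45)² = 6.6052 m².
Resultant F = γ·h_c·A = 7.79895 × 4.59 × 6.6052 = 236.448 kN.

F ≈ 236 kN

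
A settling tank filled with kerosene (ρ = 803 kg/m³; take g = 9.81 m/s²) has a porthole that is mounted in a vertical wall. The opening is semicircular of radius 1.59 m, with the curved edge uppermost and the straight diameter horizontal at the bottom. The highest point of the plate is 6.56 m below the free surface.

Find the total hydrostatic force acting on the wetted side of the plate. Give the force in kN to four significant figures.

γ = ρg = 803 × 9.81 / 1000 = 7.87743 kN/m³.
The centroid lies 4r/(3π) = 0.674817 m above the diameter, so r − 4r/(3π) = 1.59 − 0.674817 = 0.915183 m below the topmost point, so the centroid depth is h_c = 6.56 + 0.915183 = 7.47518 m.
A = πr²/2 = π × 1.59²/2 = 3.97113 m².
Resultant F = γ·h_c·A = 7.87743 × 7.47518 × 3.97113 = 233.841 kN.

F ≈ 233.8 kN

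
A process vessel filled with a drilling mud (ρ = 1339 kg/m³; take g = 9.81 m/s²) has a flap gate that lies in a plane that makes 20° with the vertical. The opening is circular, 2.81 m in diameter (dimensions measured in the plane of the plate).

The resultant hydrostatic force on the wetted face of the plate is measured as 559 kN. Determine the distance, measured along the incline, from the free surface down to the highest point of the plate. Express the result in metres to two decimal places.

γ = ρg = 1339 × 9.81 / 1000 = 13.13559 kN/m³.
A = π(1.405)² = 6.20158 m².
From F = γ·h_c·A, the centroid depth is h_c = 559/(13.13559 × 6.20158) = 6.86214 m.
The plate makes 20° with the vertical, i.e. θ = 90° − 20° = 70° to the horizontal. Measuring y along the incline from the free-surface line, vertical depth h = y·sinθ with sinθ = 0.939693.
Along the incline, y_c = h_c/sinθ = 6.86214/0.939693 = 7.30253 m.
The centroid is at the centre, 1.405 m below the top of the plate, so the highest point sits at y_top = 7.30253 − 1.405 = 5.89753 m along the incline.

y_top ≈ 5.90 m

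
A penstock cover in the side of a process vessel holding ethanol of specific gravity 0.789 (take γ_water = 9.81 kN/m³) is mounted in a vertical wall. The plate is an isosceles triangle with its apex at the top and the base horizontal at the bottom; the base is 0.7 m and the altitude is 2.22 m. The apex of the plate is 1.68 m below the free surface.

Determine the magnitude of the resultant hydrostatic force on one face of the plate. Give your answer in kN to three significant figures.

F ≈ 19.0 kN

γ = 0.789 × 9.81 = 7.74009 kN/m³.
With the apex up, the centroid sits 2h/3 = 2 × 2.22/3 = 1.48 m below the apex, so the centroid depth is h_c = 1.68 + 1.48 = 3.16 m.
A = ½ × 0.7 × 2.22 = 0.777 m².
Resultant F = γ·h_c·A = 7.74009 × 3.16 × 0.777 = 19.0044 kN.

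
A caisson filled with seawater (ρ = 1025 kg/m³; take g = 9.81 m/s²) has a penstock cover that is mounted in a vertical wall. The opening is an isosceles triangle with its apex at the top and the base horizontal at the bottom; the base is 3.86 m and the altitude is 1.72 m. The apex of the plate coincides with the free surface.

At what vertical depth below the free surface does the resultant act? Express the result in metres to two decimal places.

γ = ρg = 1025 × 9.81 / 1000 = 10.05525 kN/m³.
With the apex up, the centroid sits 2h/3 = 2 × 1.72/3 = 1.14667 m below the apex, so the centroid depth is h_c = 1.14667 m.
A = ½ × 3.86 × 1.72 = 3.3196 m².
Resultant F = γ·h_c·A = 10.05525 × 1.14667 × 3.3196 = 38.2752 kN.
I_c = b·h³/36 = 3.86 × 1.72³/36 = 0.545595 m⁴.
Centre of pressure: y_p = y_c + I_c/(y_c·A) = 1.14667 + 0.545595/(1.14667 × 3.3196) = 1.14667 + 0.143333 = 1.29 m along the plane.

h_p = 1.29 m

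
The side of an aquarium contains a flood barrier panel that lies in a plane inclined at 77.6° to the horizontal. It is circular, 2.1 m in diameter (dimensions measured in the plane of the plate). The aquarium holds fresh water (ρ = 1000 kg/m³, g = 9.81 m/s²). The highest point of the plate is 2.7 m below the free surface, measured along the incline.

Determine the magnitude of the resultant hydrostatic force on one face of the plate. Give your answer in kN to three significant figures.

γ = ρg = 1000 × 9.81 = 9810 N/m³ = 9.81 kN/m³.
Let θ = 77.6° be the plate's angle to the horizontal; measure y along the incline from where the plane meets the free surface. Vertical depth h = y·sinθ with sinθ = 0.976672.
The centroid is at the centre, 1.05 m below the top of the plate, so y_c = 2.7 + 1.05 = 3.75 m and h_c = 3.75 × 0.976672 = 3.66252 m.
A = π(1.05)² = 3.46361 m².
Resultant F = γ·h_c·A = 9.81 × 3.66252 × 3.46361 = 124.445 kN.

F ≈ 124 kN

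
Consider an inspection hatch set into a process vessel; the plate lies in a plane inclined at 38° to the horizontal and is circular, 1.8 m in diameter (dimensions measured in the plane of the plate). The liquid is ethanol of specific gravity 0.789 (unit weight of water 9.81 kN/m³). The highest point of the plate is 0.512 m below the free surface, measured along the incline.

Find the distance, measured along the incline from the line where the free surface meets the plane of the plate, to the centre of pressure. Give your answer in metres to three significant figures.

y_p = 1.56 m

γ = 0.789 × 9.81 = 7.74009 kN/m³.
Let θ = 38° be the plate's angle to the horizontal; measure y along the incline from where the plane meets the free surface. Vertical depth h = y·sinθ with sinθ = 0.615661.
The centroid is at the centre, 0.9 m below the top of the plate, so y_c = 0.512 + 0.9 = 1.412 m and h_c = 1.412 × 0.615661 = 0.869313 m.
A = π(0.9)² = 2.54469 m².
Resultant F = γ·h_c·A = 7.74009 × 0.869313 × 2.54469 = 17.1221 kN.
I_c = πr⁴/4 = π × 0.9⁴/4 = 0.5153 m⁴.
Centre of pressure: y_p = y_c + I_c/(y_c·A) = 1.412 + 0.5153/(1.412 × 2.54469) = 1.412 + 0.143414 = 1.55541 m along the plane.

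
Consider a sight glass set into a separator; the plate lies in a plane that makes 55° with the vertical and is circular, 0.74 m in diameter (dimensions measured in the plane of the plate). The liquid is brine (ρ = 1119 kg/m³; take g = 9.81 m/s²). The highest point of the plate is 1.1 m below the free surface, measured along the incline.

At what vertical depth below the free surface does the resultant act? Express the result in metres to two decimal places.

h_p = 0.86 m

γ = ρg = 1119 × 9.81 / 1000 = 10.97739 kN/m³.
The plate makes 55° with the vertical, i.e. θ = 90° − 55° = 35° to the horizontal. Measuring y along the incline from the free-surface line, vertical depth h = y·sinθ with sinθ = 0.573576.
The centroid is at the centre, 0.37 m below the top of the plate, so y_c = 1.1 + 0.37 = 1.47 m and h_c = 1.47 × 0.573576 = 0.843157 m.
A = π(0.37)² = 0.430084 m².
Resultant F = γ·h_c·A = 10.97739 × 0.843157 × 0.430084 = 3.98071 kN.
I_c = πr⁴/4 = π × 0.37⁴/4 = 0.0147196 m⁴.
Centre of pressure: y_p = y_c + I_c/(y_c·A) = 1.47 + 0.0147196/(1.47 × 0.430084) = 1.47 + 0.0232823 = 1.49328 m along the plane.
Vertically, h_p = y_p·sinθ = 1.49328 × 0.573576 = 0.85651 m.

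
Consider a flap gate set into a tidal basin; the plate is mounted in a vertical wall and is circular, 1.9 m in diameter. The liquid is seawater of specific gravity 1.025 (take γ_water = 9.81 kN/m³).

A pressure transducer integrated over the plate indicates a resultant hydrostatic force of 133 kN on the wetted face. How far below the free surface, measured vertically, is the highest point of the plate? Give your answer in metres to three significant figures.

γ = 1.025 × 9.81 = 10.05525 kN/m³.
A = π(0.95)² = 2.83529 m².
From F = γ·h_c·A, the centroid depth is h_c = 133/(10.05525 × 2.83529) = 4.6651 m.
The centroid is at the centre, 0.95 m below the top of the plate, so the highest point sits at h_top = 4.6651 − 0.95 = 3.7151 m below the surface.

d_top ≈ 3.72 m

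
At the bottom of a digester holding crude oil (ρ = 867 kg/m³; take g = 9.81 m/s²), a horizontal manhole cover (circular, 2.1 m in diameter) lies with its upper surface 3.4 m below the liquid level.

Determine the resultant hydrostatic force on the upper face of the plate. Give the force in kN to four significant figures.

γ = ρg = 867 × 9.81 / 1000 = 8.50527 kN/m³.
The plate is horizontal, so pressure is uniform at p = γ·h = 8.50527 × 3.4 = 28.9179 kN/m².
A = π(1.05)² = 3.46361 m².
F = p·A = 28.9179 × 3.46361 = 100.16 kN.

F ≈ 100.2 kN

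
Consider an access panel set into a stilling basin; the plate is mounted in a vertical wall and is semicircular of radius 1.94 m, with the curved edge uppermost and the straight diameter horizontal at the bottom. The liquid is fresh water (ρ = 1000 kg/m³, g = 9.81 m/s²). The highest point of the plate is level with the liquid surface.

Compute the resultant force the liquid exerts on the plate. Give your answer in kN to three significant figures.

γ = ρg = 1000 × 9.81 = 9810 N/m³ = 9.81 kN/m³.
The centroid lies 4r/(3π) = 0.823362 m above the diameter, so r − 4r/(3π) = 1.94 − 0.823362 = 1.11664 m below the topmost point, so the centroid depth is h_c = 1.11664 m.
A = πr²/2 = π × 1.94²/2 = 5.91185 m².
Resultant F = γ·h_c·A = 9.81 × 1.11664 × 5.91185 = 64.7598 kN.

F ≈ 64.8 kN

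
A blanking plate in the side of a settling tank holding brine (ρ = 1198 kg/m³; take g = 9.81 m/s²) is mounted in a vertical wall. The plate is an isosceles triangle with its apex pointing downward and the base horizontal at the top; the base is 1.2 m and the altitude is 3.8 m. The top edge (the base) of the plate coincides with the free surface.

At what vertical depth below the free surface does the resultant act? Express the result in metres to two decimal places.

γ = ρg = 1198 × 9.81 / 1000 = 11.75238 kN/m³.
With the apex down, the centroid sits h/3 = 3.8/3 = 1.26667 m below the base (the top edge), so the centroid depth is h_c = 1.26667 m.
A = ½ × 1.2 × 3.8 = 2.28 m².
Resultant F = γ·h_c·A = 11.75238 × 1.26667 × 2.28 = 33.941 kN.
I_c = b·h³/36 = 1.2 × 3.8³/36 = 1.82907 m⁴.
Centre of pressure: y_p = y_c + I_c/(y_c·A) = 1.26667 + 1.82907/(1.26667 × 2.28) = 1.26667 + 0.633333 = 1.9 m along the plane.

h_p = 1.90 m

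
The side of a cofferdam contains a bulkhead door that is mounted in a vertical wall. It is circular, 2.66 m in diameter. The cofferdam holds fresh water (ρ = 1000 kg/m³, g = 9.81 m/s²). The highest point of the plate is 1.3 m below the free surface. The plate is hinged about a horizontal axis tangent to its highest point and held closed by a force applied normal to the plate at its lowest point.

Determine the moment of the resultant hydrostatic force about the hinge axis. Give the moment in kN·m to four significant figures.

M ≈ 214.8 kN·m

γ = ρg = 1000 × 9.81 = 9810 N/m³ = 9.81 kN/m³.
The centroid is at the centre, 1.33 m below the top of the plate, so the centroid depth is h_c = 1.3 + 1.33 = 2.63 m.
A = π(1.33)² = 5.55716 m².
Resultant F = γ·h_c·A = 9.81 × 2.63 × 5.55716 = 143.376 kN.
I_c = πr⁴/4 = π × 1.33⁴/4 = 2.45752 m⁴.
Centre of pressure: y_p = y_c + I_c/(y_c·A) = 2.63 + 2.45752/(2.63 × 5.55716) = 2.63 + 0.168147 = 2.79815 m along the plane.
The resultant acts 1.33 + 0.168147 = 1.49815 m (along the plate) below the hinge at the top edge, so the moment about the hinge is M = F × 1.49815 = 143.376 × 1.49815 = 214.799 kN·m.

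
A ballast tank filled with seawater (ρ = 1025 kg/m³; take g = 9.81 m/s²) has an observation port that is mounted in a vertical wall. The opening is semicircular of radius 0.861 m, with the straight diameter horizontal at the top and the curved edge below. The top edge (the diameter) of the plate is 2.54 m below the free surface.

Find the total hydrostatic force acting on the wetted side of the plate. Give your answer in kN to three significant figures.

γ = ρg = 1025 × 9.81 / 1000 = 10.05525 kN/m³.
The centroid of a semicircle lies 4r/(3π) = 0.36542 m from the diameter, here below the top edge, so the centroid depth is h_c = 2.54 + 0.36542 = 2.90542 m.
A = πr²/2 = π × 0.861²/2 = 1.16446 m².
Resultant F = γ·h_c·A = 10.05525 × 2.90542 × 1.16446 = 34.0194 kN.

F ≈ 34.0 kN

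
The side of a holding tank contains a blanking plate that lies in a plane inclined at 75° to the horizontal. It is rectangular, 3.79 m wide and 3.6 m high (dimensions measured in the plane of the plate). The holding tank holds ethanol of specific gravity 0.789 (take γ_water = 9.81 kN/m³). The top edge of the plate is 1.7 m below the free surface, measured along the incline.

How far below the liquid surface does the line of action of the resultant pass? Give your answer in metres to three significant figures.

γ = 0.789 × 9.81 = 7.74009 kN/m³.
Let θ = 75° be the plate's angle to the horizontal; measure y along the incline from where the plane meets the free surface. Vertical depth h = y·sinθ with sinθ = 0.965926.
The centroid lies 3.6/2 = 1.8 m below the top edge, so y_c = 1.7 + 1.8 = 3.5 m and h_c = 3.5 × 0.965926 = 3.38074 m.
A = 3.79 × 3.6 = 13.644 m².
Resultant F = γ·h_c·A = 7.74009 × 3.38074 × 13.644 = 357.026 kN.
I_c = b·h³/12 = 3.79 × 3.6³/12 = 14.7355 m⁴.
Centre of pressure: y_p = y_c + I_c/(y_c·A) = 3.5 + 14.7355/(3.5 × 13.644) = 3.5 + 0.308571 = 3.80857 m along the plane.
Vertically, h_p = y_p·sinθ = 3.80857 × 0.965926 = 3.6788 m.

h_p = 3.68 m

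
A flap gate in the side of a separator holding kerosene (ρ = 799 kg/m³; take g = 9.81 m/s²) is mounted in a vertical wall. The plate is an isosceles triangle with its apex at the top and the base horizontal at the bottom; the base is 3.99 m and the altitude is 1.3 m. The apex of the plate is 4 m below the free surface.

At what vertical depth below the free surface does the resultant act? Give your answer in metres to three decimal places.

γ = ρg = 799 × 9.81 / 1000 = 7.83819 kN/m³.
With the apex up, the centroid sits 2h/3 = 2 × 1.3/3 = 0.866667 m below the apex, so the centroid depth is h_c = 4 + 0.866667 = 4.86667 m.
A = ½ × 3.99 × 1.3 = 2.5935 m².
Resultant F = γ·h_c·A = 7.83819 × 4.86667 × 2.5935 = 98.9314 kN.
I_c = b·h³/36 = 3.99 × 1.3³/36 = 0.243501 m⁴.
Centre of pressure: y_p = y_c + I_c/(y_c·A) = 4.86667 + 0.243501/(4.86667 × 2.5935) = 4.86667 + 0.0192922 = 4.88596 m along the plane.

h_p = 4.886 m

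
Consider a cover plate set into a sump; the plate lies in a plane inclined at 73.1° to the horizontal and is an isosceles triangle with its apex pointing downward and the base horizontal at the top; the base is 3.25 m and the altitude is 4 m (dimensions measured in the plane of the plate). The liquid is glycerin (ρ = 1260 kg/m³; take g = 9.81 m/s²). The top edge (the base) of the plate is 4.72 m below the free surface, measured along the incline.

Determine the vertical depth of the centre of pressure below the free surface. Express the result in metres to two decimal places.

γ = ρg = 1260 × 9.81 / 1000 = 12.3606 kN/m³.
Let θ = 73.1° be the plate's angle to the horizontal; measure y along the incline from where the plane meets the free surface. Vertical depth h = y·sinθ with sinθ = 0.956814.
With the apex down, the centroid sits h/3 = 4/3 = 1.33333 m below the base (the top edge), so y_c = 4.72 + 1.33333 = 6.05333 m and h_c = 6.05333 × 0.956814 = 5.79191 m.
A = ½ × 3.25 × 4 = 6.5 m².
Resultant F = γ·h_c·A = 12.3606 × 5.79191 × 6.5 = 465.345 kN.
I_c = b·h³/36 = 3.25 × 4³/36 = 5.77778 m⁴.
Centre of pressure: y_p = y_c + I_c/(y_c·A) = 6.05333 + 5.77778/(6.05333 × 6.5) = 6.05333 + 0.146843 = 6.20017 m along the plane.
Vertically, h_p = y_p·sinθ = 6.20017 × 0.956814 = 5.93241 m.

h_p = 5.93 m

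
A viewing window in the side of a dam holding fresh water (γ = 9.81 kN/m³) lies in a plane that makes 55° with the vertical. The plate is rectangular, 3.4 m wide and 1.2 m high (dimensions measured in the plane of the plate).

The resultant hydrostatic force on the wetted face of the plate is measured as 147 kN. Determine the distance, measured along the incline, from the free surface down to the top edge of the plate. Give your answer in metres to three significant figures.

y_top ≈ 5.80 m

γ = 9.81 kN/m³.
A = 3.4 × 1.2 = 4.08 m².
From F = γ·h_c·A, the centroid depth is h_c = 147/(9.81 × 4.08) = 3.67272 m.
The plate makes 55° with the vertical, i.e. θ = 90° − 55° = 35° to the horizontal. Measuring y along the incline from the free-surface line, vertical depth h = y·sinθ with sinθ = 0.573576.
Along the incline, y_c = h_c/sinθ = 3.67272/0.573576 = 6.4032 m.
The centroid lies 1.2/2 = 0.6 m below the top edge, so the top edge sits at y_top = 6.4032 − 0.6 = 5.8032 m along the incline.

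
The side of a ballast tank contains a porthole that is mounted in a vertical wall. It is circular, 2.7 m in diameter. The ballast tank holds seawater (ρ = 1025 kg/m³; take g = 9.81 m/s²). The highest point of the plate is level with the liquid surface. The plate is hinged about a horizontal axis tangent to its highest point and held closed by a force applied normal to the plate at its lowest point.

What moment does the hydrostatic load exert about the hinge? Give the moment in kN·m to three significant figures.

M ≈ 131 kN·m

γ = ρg = 1025 × 9.81 / 1000 = 10.05525 kN/m³.
The centroid is at the centre, 1.35 m below the top of the plate, so the centroid depth is h_c = 1.35 m.
A = π(1.35)² = 5.72555 m².
Resultant F = γ·h_c·A = 10.05525 × 1.35 × 5.72555 = 77.722 kN.
I_c = πr⁴/4 = π × 1.35⁴/4 = 2.6087 m⁴.
Centre of pressure: y_p = y_c + I_c/(y_c·A) = 1.35 + 2.6087/(1.35 × 5.72555) = 1.35 + 0.3375 = 1.6875 m along the plane.
The resultant acts 1.35 + 0.3375 = 1.6875 m (along the plate) below the hinge at the top edge, so the moment about the hinge is M = F × 1.6875 = 77.722 × 1.6875 = 131.156 kN·m.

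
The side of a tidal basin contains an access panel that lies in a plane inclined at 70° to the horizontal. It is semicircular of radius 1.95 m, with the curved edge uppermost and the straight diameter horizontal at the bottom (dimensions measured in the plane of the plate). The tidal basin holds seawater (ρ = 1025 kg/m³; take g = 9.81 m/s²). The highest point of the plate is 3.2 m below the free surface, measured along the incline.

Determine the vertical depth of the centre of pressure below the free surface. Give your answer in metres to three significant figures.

γ = ρg = 1025 × 9.81 / 1000 = 10.05525 kN/m³.
Let θ = 70° be the plate's angle to the horizontal; measure y along the incline from where the plane meets the free surface. Vertical depth h = y·sinθ with sinθ = 0.939693.
The centroid lies 4r/(3π) = 0.827606 m above the diameter, so r − 4r/(3π) = 1.95 − 0.827606 = 1.12239 m below the topmost point, so y_c = 3.2 + 1.12239 = 4.32239 m and h_c = 4.32239 × 0.939693 = 4.06172 m.
A = πr²/2 = π × 1.95²/2 = 5.97295 m².
Resultant F = γ·h_c·A = 10.05525 × 4.06172 × 5.97295 = 243.945 kN.
I_c = (π/8 − 8/(9π))·r⁴ = 0.109757 × 1.95⁴ = 1.58698 m⁴.
Centre of pressure: y_p = y_c + I_c/(y_c·A) = 4.32239 + 1.58698/(4.32239 × 5.97295) = 4.32239 + 0.0614694 = 4.38386 m along the plane.
Vertically, h_p = y_p·sinθ = 4.38386 × 0.939693 = 4.11948 m.

h_p = 4.12 m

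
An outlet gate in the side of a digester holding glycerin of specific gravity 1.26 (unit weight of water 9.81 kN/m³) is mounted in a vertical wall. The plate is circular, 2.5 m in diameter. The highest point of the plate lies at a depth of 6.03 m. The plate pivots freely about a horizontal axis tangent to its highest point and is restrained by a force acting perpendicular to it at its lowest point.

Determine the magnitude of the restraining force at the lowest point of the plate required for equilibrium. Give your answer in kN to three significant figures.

P ≈ 230 kN

γ = 1.26 × 9.81 = 12.3606 kN/m³.
The centroid is at the centre, 1.25 m below the top of the plate, so the centroid depth is h_c = 6.03 + 1.25 = 7.28 m.
A = π(1.25)² = 4.90874 m².
Resultant F = γ·h_c·A = 12.3606 × 7.28 × 4.90874 = 441.714 kN.
I_c = πr⁴/4 = π × 1.25⁴/4 = 1.91748 m⁴.
Centre of pressure: y_p = y_c + I_c/(y_c·A) = 7.28 + 1.91748/(7.28 × 4.90874) = 7.28 + 0.0536574 = 7.33366 m along the plane.
The resultant acts 1.25 + 0.0536574 = 1.30366 m (along the plate) below the hinge at the top edge, so the moment about the hinge is M = F × 1.30366 = 441.714 × 1.30366 = 575.845 kN·m.
A normal force at the bottom, 2.5 m from the hinge, must supply this moment: P = 575.845/2.5 = 230.338 kN.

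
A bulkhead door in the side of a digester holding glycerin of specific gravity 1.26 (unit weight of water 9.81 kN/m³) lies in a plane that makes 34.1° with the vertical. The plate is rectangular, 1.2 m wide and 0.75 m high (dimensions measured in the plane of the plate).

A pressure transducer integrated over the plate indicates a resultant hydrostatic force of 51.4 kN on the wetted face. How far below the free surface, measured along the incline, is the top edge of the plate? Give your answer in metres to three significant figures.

y_top ≈ 5.20 m

γ = 1.26 × 9.81 = 12.3606 kN/m³.
A = 1.2 × 0.75 = 0.9 m².
From F = γ·h_c·A, the centroid depth is h_c = 51.4/(12.3606 × 0.9) = 4.62042 m.
The plate makes 34.1° with the vertical, i.e. θ = 90° − 34.1° = 55.9° to the horizontal. Measuring y along the incline from the free-surface line, vertical depth h = y·sinθ with sinθ = 0.828060.
Along the incline, y_c = h_c/sinθ = 4.62042/0.828060 = 5.57981 m.
The centroid lies 0.75/2 = 0.375 m below the top edge, so the top edge sits at y_top = 5.57981 − 0.375 = 5.20481 m along the incline.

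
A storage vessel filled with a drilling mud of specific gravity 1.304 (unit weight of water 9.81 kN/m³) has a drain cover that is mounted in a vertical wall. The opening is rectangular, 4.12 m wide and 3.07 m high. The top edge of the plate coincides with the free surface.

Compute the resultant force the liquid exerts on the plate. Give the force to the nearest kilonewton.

F ≈ 248 kN

γ = 1.304 × 9.81 = 12.79224 kN/m³.
The centroid lies 3.07/2 = 1.535 m below the top edge, so the centroid depth is h_c = 1.535 m.
A = 4.12 × 3.07 = 12.6484 m².
Resultant F = γ·h_c·A = 12.79224 × 1.535 × 12.6484 = 248.365 kN.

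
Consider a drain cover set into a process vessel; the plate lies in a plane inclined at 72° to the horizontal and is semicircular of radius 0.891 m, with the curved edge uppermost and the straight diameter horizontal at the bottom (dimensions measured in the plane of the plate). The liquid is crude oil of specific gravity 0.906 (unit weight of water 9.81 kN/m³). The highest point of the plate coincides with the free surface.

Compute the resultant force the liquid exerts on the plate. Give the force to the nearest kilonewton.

γ = 0.906 × 9.81 = 8.88786 kN/m³.
Let θ = 72° be the plate's angle to the horizontal; measure y along the incline from where the plane meets the free surface. Vertical depth h = y·sinθ with sinθ = 0.951057.
The centroid lies 4r/(3π) = 0.378152 m above the diameter, so r − 4r/(3π) = 0.891 − 0.378152 = 0.512848 m below the topmost point, so y_c = 0.512848 m and h_c = 0.512848 × 0.951057 = 0.487748 m.
A = πr²/2 = π × 0.891²/2 = 1.24703 m².
Resultant F = γ·h_c·A = 8.88786 × 0.487748 × 1.24703 = 5.40592 kN.

F ≈ 5 kN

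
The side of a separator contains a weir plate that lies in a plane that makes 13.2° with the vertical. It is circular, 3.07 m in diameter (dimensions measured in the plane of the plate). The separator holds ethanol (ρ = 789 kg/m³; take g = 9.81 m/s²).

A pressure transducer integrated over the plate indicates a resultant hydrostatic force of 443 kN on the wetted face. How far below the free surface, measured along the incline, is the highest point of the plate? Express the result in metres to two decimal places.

γ = ρg = 789 × 9.81 / 1000 = 7.74009 kN/m³.
A = π(1.535)² = 7.4023 m².
From F = γ·h_c·A, the centroid depth is h_c = 443/(7.74009 × 7.4023) = 7.73199 m.
The plate makes 13.2° with the vertical, i.e. θ = 90° − 13.2° = 76.8° to the horizontal. Measuring y along the incline from the free-surface line, vertical depth h = y·sinθ with sinθ = 0.973579.
Along the incline, y_c = h_c/sinθ = 7.73199/0.973579 = 7.94182 m.
The centroid is at the centre, 1.535 m below the top of the plate, so the highest point sits at y_top = 7.94182 − 1.535 = 6.40682 m along the incline.

y_top ≈ 6.41 m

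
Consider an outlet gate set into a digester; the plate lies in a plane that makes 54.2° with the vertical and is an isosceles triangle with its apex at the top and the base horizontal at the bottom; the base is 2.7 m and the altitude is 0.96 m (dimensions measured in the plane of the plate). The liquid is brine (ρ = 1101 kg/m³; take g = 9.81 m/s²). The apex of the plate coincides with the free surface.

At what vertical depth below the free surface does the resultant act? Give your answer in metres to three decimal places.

γ = ρg = 1101 × 9.81 / 1000 = 10.80081 kN/m³.
The plate makes 54.2° with the vertical, i.e. θ = 90° − 54.2° = 35.8° to the horizontal. Measuring y along the incline from the free-surface line, vertical depth h = y·sinθ with sinθ = 0.584958.
With the apex up, the centroid sits 2h/3 = 2 × 0.96/3 = 0.64 m below the apex, so y_c = 0.64 m and h_c = 0.64 × 0.584958 = 0.374373 m.
A = ½ × 2.7 × 0.96 = 1.296 m².
Resultant F = γ·h_c·A = 10.80081 × 0.374373 × 1.296 = 5.24042 kN.
I_c = b·h³/36 = 2.7 × 0.96³/36 = 0.0663552 m⁴.
Centre of pressure: y_p = y_c + I_c/(y_c·A) = 0.64 + 0.0663552/(0.64 × 1.296) = 0.64 + 0.08 = 0.72 m along the plane.
Vertically, h_p = y_p·sinθ = 0.72 × 0.584958 = 0.42117 m.

h_p = 0.421 m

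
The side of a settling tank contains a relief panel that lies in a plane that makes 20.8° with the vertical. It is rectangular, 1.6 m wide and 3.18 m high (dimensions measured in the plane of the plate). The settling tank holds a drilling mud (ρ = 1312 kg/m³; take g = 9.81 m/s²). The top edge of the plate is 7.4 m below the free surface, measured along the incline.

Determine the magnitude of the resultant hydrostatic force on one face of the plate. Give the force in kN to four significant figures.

γ = ρg = 1312 × 9.81 / 1000 = 12.87072 kN/m³.
The plate makes 20.8° with the vertical, i.e. θ = 90° − 20.8° = 69.2° to the horizontal. Measuring y along the incline from the free-surface line, vertical depth h = y·sinθ with sinθ = 0.934826.
The centroid lies 3.18/2 = 1.59 m below the top edge, so y_c = 7.4 + 1.59 = 8.99 m and h_c = 8.99 × 0.934826 = 8.40409 m.
A = 1.6 × 3.18 = 5.088 m².
Resultant F = γ·h_c·A = 12.87072 × 8.40409 × 5.088 = 550.352 kN.

F ≈ 550.4 kN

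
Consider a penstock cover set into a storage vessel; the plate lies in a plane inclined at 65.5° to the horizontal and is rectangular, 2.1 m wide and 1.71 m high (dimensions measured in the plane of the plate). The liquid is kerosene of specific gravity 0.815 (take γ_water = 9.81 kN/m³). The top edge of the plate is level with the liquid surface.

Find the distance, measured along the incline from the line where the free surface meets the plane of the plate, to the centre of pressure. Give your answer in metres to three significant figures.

γ = 0.815 × 9.81 = 7.99515 kN/m³.
Let θ = 65.5° be the plate's angle to the horizontal; measure y along the incline from where the plane meets the free surface. Vertical depth h = y·sinθ with sinθ = 0.909961.
The centroid lies 1.71/2 = 0.855 m below the top edge, so y_c = 0.855 m and h_c = 0.855 × 0.909961 = 0.778017 m.
A = 2.1 × 1.71 = 3.591 m².
Resultant F = γ·h_c·A = 7.99515 × 0.778017 × 3.591 = 22.3373 kN.
I_c = b·h³/12 = 2.1 × 1.71³/12 = 0.875037 m⁴.
Centre of pressure: y_p = y_c + I_c/(y_c·A) = 0.855 + 0.875037/(0.855 × 3.591) = 0.855 + 0.285 = 1.14 m along the plane.

y_p = 1.14 m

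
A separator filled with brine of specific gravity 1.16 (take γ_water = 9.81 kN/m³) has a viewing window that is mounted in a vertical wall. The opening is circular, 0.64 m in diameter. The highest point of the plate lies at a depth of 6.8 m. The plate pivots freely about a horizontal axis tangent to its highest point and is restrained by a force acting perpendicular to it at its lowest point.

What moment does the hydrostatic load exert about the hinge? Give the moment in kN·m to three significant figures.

γ = 1.16 × 9.81 = 11.3796 kN/m³.
The centroid is at the centre, 0.32 m below the top of the plate, so the centroid depth is h_c = 6.8 + 0.32 = 7.12 m.
A = π(0.32)² = 0.321699 m².
Resultant F = γ·h_c·A = 11.3796 × 7.12 × 0.321699 = 26.0649 kN.
I_c = πr⁴/4 = π × 0.32⁴/4 = 0.0082355 m⁴.
Centre of pressure: y_p = y_c + I_c/(y_c·A) = 7.12 + 0.0082355/(7.12 × 0.321699) = 7.12 + 0.00359551 = 7.1236 m along the plane.
The resultant acts 0.32 + 0.00359551 = 0.323596 m (along the plate) below the hinge at the top edge, so the moment about the hinge is M = F × 0.323596 = 26.0649 × 0.323596 = 8.4345 kN·m.

M ≈ 8.43 kN·m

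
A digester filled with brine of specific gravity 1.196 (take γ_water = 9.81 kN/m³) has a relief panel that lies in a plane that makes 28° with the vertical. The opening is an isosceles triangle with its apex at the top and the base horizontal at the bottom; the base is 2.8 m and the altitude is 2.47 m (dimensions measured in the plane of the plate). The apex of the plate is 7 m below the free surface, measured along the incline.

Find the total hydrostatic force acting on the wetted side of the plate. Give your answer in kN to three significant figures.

γ = 1.196 × 9.81 = 11.73276 kN/m³.
The plate makes 28° with the vertical, i.e. θ = 90° − 28° = 62° to the horizontal. Measuring y along the incline from the free-surface line, vertical depth h = y·sinθ with sinθ = 0.882948.
With the apex up, the centroid sits 2h/3 = 2 × 2.47/3 = 1.64667 m below the apex, so y_c = 7 + 1.64667 = 8.64667 m and h_c = 8.64667 × 0.882948 = 7.63456 m.
A = ½ × 2.8 × 2.47 = 3.458 m².
Resultant F = γ·h_c·A = 11.73276 × 7.63456 × 3.458 = 309.748 kN.

F ≈ 310 kN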